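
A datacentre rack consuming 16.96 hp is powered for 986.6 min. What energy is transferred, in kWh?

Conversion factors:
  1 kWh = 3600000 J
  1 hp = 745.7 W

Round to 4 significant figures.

208.0 kWh

16.96 hp × 745.7 = 12647.1 W
986.6 min × 60 = 59196 s
E = P × t = 12647.1 W × 59196 s = 7.48658×10⁸ J
7.48658×10⁸ J ÷ (3600000 J/kWh) = 207.961 kWh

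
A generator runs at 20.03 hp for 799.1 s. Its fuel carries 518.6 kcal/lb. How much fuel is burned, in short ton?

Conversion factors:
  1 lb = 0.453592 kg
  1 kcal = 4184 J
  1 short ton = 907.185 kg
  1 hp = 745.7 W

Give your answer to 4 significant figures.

20.03 hp → 14936.4 W
E = P × t = 14936.4 × 799.1 = 1.19357×10⁷ J
518.6 kcal/lb → 4.78364×10⁶ J/kg
m = E / e_s = 1.19357×10⁷ / 4.78364×10⁶ = 2.49511 kg
In short ton: 2.49511 / 907.185 = 0.00275039 short ton

0.002750 short ton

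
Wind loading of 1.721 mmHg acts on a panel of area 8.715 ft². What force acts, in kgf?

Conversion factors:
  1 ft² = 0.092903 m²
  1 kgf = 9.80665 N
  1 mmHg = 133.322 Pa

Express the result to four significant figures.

18.94 kgf

1.721 mmHg × 133.322 → 229.447 Pa
8.715 ft² × 0.092903 → 0.80965 m²
F = P × A = 229.447 Pa × 0.80965 m² = 185.772 N
185.772 N ÷ (9.80665 N/kgf) = 18.9435 kgf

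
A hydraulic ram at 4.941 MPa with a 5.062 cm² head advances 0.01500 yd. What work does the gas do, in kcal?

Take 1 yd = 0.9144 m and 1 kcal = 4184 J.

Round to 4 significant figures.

4.941 MPa → 4.941×10⁶ Pa
5.062 cm² → 5.062×10⁻⁴ m²
F = P × A = 4.941×10⁶ × 5.062×10⁻⁴ = 2501.13 N
0.01500 yd → 0.013716 m
W = F × d = 2501.13 × 0.013716 = 34.3055 J
In kcal: 34.3055 / 4184 = 0.00819921 kcal

0.008199 kcal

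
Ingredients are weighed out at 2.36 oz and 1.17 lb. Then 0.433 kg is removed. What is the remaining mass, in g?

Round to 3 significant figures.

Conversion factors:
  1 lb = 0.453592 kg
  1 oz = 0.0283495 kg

2.36 oz × 0.0283495 → 0.0669048 kg
1.17 lb × 0.453592 → 0.530703 kg
0.433 kg (already kg)
Net: 0.0669048 + 0.530703 − 0.433 = 0.164608 kg
In g: 0.164608 / 0.001 = 164.608 g

165 g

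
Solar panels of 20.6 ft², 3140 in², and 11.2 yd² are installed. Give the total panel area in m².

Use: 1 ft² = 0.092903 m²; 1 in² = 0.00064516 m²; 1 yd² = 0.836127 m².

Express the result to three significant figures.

13.3 m²

20.6 ft² × 0.092903 → 1.9138 m²
3140 in² × 0.00064516 → 2.0258 m²
11.2 yd² × 0.836127 → 9.36462 m²
Combined: 1.9138 + 2.0258 + 9.36462 = 13.3042 m²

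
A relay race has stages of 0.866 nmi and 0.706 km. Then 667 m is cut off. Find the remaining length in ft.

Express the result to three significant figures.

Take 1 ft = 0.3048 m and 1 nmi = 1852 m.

0.866 nmi × 1852 = 1603.83 m
0.706 km × 1000 = 706 m
667 m (already m)
Net: 1603.83 + 706 − 667 = 1642.83 m
In ft: 1642.83 / 0.3048 = 5389.86 ft

5390 ft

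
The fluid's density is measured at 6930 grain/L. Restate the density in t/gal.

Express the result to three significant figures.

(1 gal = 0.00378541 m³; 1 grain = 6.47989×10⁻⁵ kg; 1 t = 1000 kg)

0.00170 t/gal

6930 grain/L × 6.47989×10⁻⁵ kg/grain ÷ 0.001 m³/L = 449.056 kg/m³
449.056 kg/m³ ÷ 1000 kg/t × 0.00378541 m³/gal = 0.00169986 t/gal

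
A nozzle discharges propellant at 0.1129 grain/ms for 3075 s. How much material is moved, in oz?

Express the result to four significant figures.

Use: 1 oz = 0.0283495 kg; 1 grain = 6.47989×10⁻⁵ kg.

793.5 oz

0.1129 grain/ms → 0.0073158 kg/s
m = ṁ × t = 0.0073158 × 3075 = 22.4961 kg
In oz: 22.4961 / 0.0283495 = 793.527 oz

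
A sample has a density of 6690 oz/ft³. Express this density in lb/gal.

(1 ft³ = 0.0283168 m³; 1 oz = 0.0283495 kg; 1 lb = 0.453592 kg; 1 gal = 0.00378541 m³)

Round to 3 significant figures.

55.9 lb/gal

6690 oz/ft³ × 0.0283495 kg/oz ÷ 0.0283168 m³/ft³ = 6697.73 kg/m³
6697.73 kg/m³ ÷ 0.453592 kg/lb × 0.00378541 m³/gal = 55.8953 lb/gal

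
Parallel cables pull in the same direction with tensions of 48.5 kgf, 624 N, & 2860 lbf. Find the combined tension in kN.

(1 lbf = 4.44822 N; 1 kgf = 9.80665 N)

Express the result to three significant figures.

48.5 kgf × 9.80665 → 475.623 N
624 N (already N)
2860 lbf × 4.44822 → 12721.9 N
Total: 475.623 + 624 + 12721.9 = 13821.5 N
In kN: 13821.5 / 1000 = 13.8215 kN

13.8 kN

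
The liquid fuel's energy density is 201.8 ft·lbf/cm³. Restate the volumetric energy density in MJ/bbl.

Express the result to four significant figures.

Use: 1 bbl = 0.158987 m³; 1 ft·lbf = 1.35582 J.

43.50 MJ/bbl

201.8 ft·lbf/cm³ × 1.35582 J/ft·lbf ÷ 10⁻⁶ m³/cm³ = 2.73604×10⁸ J/m³
2.73604×10⁸ J/m³ ÷ 1000000 J/MJ × 0.158987 m³/bbl = 43.4995 MJ/bbl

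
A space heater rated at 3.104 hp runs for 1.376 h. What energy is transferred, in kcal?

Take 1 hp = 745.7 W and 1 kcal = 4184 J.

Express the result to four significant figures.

2740 kcal

3.104 hp × 745.7 = 2314.65 W
1.376 h × 3600 = 4953.6 s
E = P × t = 2314.65 W × 4953.6 s = 1.14659×10⁷ J
1.14659×10⁷ J ÷ (4184 J/kcal) = 2740.42 kcal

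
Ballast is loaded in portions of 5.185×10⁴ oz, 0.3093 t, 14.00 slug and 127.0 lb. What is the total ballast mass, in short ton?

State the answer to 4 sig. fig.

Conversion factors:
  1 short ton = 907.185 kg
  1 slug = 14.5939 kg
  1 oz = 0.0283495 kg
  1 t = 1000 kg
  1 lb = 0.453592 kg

5.185×10⁴ oz × 0.0283495 = 1469.92 kg
0.3093 t × 1000 = 309.3 kg
14.00 slug × 14.5939 = 204.315 kg
127.0 lb × 0.453592 = 57.6062 kg
Combined: 1469.92 + 309.3 + 204.315 + 57.6062 = 2041.14 kg
In short ton: 2041.14 / 907.185 = 2.24997 short ton

2.250 short ton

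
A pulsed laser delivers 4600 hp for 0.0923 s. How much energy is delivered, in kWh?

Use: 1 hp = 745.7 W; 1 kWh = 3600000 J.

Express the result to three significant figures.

0.0879 kWh

4600 hp × 745.7 → 3.43022×10⁶ W
E = P × t = 3.43022×10⁶ W × 0.0923 s = 316609 J
316609 J ÷ (3600000 J/kWh) = 0.0879469 kWh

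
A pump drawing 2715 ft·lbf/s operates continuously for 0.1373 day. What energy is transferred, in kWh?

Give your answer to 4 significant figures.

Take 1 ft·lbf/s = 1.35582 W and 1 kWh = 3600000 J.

12.13 kWh

2715 ft·lbf/s × 1.35582 → 3681.05 W
0.1373 day × 86400 → 11862.7 s
E = P × t = 3681.05 W × 11862.7 s = 4.36672×10⁷ J
4.36672×10⁷ J ÷ (3600000 J/kWh) = 12.1298 kWh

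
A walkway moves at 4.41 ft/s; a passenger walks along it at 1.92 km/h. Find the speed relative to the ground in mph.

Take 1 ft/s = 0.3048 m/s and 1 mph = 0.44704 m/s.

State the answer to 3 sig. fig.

4.41 ft/s × 0.3048 → 1.34417 m/s
1.92 km/h × (1/3.6) → 0.533333 m/s
Total: 1.34417 + 0.533333 = 1.8775 m/s
In mph: 1.8775 / 0.44704 = 4.19985 mph

4.20 mph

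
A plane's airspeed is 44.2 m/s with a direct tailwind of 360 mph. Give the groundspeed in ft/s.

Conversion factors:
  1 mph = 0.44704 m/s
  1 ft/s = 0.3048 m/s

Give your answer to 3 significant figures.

673 ft/s

44.2 m/s (already m/s)
360 mph × 0.44704 = 160.934 m/s
Total: 44.2 + 160.934 = 205.134 m/s
In ft/s: 205.134 / 0.3048 = 673.012 ft/s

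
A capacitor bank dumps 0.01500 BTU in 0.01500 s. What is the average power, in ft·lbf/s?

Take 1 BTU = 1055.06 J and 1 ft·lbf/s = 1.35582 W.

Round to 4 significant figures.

0.01500 BTU × 1055.06 = 15.8259 J
P = E / t = 15.8259 J / 0.015 s = 1055.06 W
1055.06 W ÷ (1.35582 W/ft·lbf/s) = 778.171 ft·lbf/s

778.2 ft·lbf/s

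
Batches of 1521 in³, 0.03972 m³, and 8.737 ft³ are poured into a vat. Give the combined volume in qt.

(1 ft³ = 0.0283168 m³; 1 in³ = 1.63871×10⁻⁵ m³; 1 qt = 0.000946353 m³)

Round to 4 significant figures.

1521 in³ × 1.63871×10⁻⁵ = 0.0249248 m³
0.03972 m³ (already m³)
8.737 ft³ × 0.0283168 = 0.247404 m³
Sum: 0.0249248 + 0.03972 + 0.247404 = 0.312049 m³
In qt: 0.312049 / 0.000946353 = 329.738 qt

329.7 qt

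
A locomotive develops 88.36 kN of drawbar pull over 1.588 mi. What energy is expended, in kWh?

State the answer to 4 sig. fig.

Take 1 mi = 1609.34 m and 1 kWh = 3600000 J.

88.36 kN × 1000 → 88360 N
1.588 mi × 1609.34 → 2555.63 m
W = F × d = 88360 N × 2555.63 m = 2.25815×10⁸ J
2.25815×10⁸ J ÷ (3600000 J/kWh) = 62.7264 kWh

62.73 kWh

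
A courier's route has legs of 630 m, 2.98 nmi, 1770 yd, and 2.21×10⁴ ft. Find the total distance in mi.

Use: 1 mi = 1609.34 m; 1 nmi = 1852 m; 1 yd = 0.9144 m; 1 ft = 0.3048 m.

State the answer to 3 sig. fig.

630 m (already m)
2.98 nmi × 1852 = 5518.96 m
1770 yd × 0.9144 = 1618.49 m
2.21×10⁴ ft × 0.3048 = 6736.08 m
Total: 630 + 5518.96 + 1618.49 + 6736.08 = 14503.5 m
In mi: 14503.5 / 1609.34 = 9.01208 mi

9.01 mi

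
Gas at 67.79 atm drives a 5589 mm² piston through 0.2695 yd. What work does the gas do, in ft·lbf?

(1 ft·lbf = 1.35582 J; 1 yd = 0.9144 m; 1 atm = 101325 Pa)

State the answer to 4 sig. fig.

6978 ft·lbf

67.79 atm → 6.86882×10⁶ Pa
5589 mm² → 0.005589 m²
F = P × A = 6.86882×10⁶ × 0.005589 = 38389.8 N
0.2695 yd → 0.246431 m
W = F × d = 38389.8 × 0.246431 = 9460.44 J
In ft·lbf: 9460.44 / 1.35582 = 6977.65 ft·lbf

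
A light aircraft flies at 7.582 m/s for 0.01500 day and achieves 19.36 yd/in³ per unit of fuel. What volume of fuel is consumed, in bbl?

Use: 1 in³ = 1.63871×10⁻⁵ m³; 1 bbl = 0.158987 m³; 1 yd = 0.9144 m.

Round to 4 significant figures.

0.01500 day → 1296 s
d = v × t = 7.582 × 1296 = 9826.27 m
19.36 yd/in³ → 1.08029×10⁶ m/m³
V = d / (distance per unit fuel) = 9826.27 / 1.08029×10⁶ = 0.00909596 m³
In bbl: 0.00909596 / 0.158987 = 0.057212 bbl

0.05721 bbl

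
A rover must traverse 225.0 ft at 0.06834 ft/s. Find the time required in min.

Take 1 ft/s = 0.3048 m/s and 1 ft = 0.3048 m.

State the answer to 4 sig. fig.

54.87 min

225.0 ft × 0.3048 = 68.58 m
0.06834 ft/s × 0.3048 = 0.02083 m/s
t = d / v = 68.58 m / 0.02083 m/s = 3292.37 s
3292.37 s ÷ (60 s/min) = 54.8728 min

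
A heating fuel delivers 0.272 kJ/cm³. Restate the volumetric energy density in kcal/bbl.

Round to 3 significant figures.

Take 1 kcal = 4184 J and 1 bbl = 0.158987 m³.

1.03×10⁴ kcal/bbl

0.272 kJ/cm³ × 1000 J/kJ ÷ 10⁻⁶ m³/cm³ = 2.72×10⁸ J/m³
2.72×10⁸ J/m³ ÷ 4184 J/kcal × 0.158987 m³/bbl = 10335.7 kcal/bbl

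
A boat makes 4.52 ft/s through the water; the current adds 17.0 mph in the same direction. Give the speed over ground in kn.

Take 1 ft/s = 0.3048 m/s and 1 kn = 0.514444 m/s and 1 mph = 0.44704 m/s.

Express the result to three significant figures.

4.52 ft/s × 0.3048 → 1.3777 m/s
17.0 mph × 0.44704 → 7.59968 m/s
Total: 1.3777 + 7.59968 = 8.97738 m/s
In kn: 8.97738 / 0.514444 = 17.4506 kn

17.5 kn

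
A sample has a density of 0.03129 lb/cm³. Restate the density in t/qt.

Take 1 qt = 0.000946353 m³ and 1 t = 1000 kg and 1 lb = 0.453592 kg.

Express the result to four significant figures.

0.01343 t/qt

0.03129 lb/cm³ × 0.453592 kg/lb ÷ 10⁻⁶ m³/cm³ = 14192.9 kg/m³
14192.9 kg/m³ ÷ 1000 kg/t × 0.000946353 m³/qt = 0.0134315 t/qt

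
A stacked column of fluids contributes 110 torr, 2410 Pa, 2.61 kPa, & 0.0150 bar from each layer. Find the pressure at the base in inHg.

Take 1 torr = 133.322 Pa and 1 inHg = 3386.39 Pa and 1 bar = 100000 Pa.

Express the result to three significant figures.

110 torr × 133.322 = 14665.4 Pa
2410 Pa (already Pa)
2.61 kPa × 1000 = 2610 Pa
0.0150 bar × 100000 = 1500 Pa
Sum: 14665.4 + 2410 + 2610 + 1500 = 21185.4 Pa
In inHg: 21185.4 / 3386.39 = 6.25604 inHg

6.26 inHg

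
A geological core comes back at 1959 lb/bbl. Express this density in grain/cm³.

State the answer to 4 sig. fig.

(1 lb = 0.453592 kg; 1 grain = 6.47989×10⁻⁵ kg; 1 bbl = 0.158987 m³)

1959 lb/bbl × 0.453592 kg/lb ÷ 0.158987 m³/bbl = 5589.05 kg/m³
5589.05 kg/m³ ÷ 6.47989×10⁻⁵ kg/grain × 10⁻⁶ m³/cm³ = 86.2522 grain/cm³

86.25 grain/cm³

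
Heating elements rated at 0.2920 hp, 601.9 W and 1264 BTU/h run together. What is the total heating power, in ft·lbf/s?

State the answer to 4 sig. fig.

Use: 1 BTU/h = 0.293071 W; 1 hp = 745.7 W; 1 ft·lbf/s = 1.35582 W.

0.2920 hp × 745.7 = 217.744 W
601.9 W (already W)
1264 BTU/h × 0.293071 = 370.442 W
Combined: 217.744 + 601.9 + 370.442 = 1190.09 W
In ft·lbf/s: 1190.09 / 1.35582 = 877.764 ft·lbf/s

877.8 ft·lbf/s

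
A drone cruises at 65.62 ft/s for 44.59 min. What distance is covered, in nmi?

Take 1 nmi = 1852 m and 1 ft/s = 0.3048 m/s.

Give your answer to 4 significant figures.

28.89 nmi

65.62 ft/s × 0.3048 = 20.001 m/s
44.59 min × 60 = 2675.4 s
d = v × t = 20.001 m/s × 2675.4 s = 53510.7 m
53510.7 m ÷ (1852 m/nmi) = 28.8935 nmi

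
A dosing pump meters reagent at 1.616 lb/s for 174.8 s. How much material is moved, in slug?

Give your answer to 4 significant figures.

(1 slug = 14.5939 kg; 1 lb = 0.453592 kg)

1.616 lb/s → 0.733005 kg/s
m = ṁ × t = 0.733005 × 174.8 = 128.129 kg
In slug: 128.129 / 14.5939 = 8.77963 slug

8.780 slug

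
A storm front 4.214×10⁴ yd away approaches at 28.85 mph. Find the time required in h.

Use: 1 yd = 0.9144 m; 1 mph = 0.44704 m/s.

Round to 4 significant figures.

4.214×10⁴ yd × 0.9144 = 38532.8 m
28.85 mph × 0.44704 = 12.8971 m/s
t = d / v = 38532.8 m / 12.8971 m/s = 2987.71 s
2987.71 s ÷ (3600 s/h) = 0.829919 h

0.8299 h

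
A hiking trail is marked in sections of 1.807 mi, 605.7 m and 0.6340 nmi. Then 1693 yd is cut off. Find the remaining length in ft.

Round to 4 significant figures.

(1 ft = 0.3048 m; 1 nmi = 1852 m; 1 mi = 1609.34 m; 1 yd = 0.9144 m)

1.030×10⁴ ft

1.807 mi × 1609.34 → 2908.08 m
605.7 m (already m)
0.6340 nmi × 1852 → 1174.17 m
1693 yd × 0.9144 → 1548.08 m
Result: 2908.08 + 605.7 + 1174.17 − 1548.08 = 3139.87 m
In ft: 3139.87 / 0.3048 = 10301.4 ft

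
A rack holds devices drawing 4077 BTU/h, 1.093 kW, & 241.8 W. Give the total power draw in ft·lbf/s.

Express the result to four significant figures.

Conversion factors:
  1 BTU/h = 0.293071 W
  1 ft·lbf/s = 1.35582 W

4077 BTU/h × 0.293071 = 1194.85 W
1.093 kW × 1000 = 1093 W
241.8 W (already W)
Sum: 1194.85 + 1093 + 241.8 = 2529.65 W
In ft·lbf/s: 2529.65 / 1.35582 = 1865.77 ft·lbf/s

1866 ft·lbf/s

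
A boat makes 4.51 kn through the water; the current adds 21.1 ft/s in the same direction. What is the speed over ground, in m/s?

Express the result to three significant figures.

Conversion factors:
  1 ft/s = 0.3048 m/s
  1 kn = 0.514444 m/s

8.75 m/s

4.51 kn × 0.514444 = 2.32014 m/s
21.1 ft/s × 0.3048 = 6.43128 m/s
Total: 2.32014 + 6.43128 = 8.75142 m/s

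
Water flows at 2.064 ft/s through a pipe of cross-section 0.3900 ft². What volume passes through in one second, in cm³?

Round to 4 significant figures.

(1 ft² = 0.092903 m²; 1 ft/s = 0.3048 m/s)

2.064 ft/s × 0.3048 = 0.629107 m/s
0.3900 ft² × 0.092903 = 0.0362322 m²
V = v × A × t = 0.629107 m/s × 0.0362322 m² × 1 s = 0.0227939 m³
0.0227939 m³ ÷ (10⁻⁶ m³/cm³) = 22793.9 cm³

2.279×10⁴ cm³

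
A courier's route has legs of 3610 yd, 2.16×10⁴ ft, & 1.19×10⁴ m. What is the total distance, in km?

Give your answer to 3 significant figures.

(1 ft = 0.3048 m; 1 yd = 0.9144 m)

21.8 km

3610 yd × 0.9144 = 3300.98 m
2.16×10⁴ ft × 0.3048 = 6583.68 m
1.19×10⁴ m (already m)
Total: 3300.98 + 6583.68 + 11900 = 21784.7 m
In km: 21784.7 / 1000 = 21.7847 km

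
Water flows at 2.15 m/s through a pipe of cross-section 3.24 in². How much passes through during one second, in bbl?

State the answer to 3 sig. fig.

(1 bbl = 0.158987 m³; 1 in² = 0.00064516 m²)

3.24 in² × 0.00064516 = 0.00209032 m²
V = v × A × t = 2.15 m/s × 0.00209032 m² × 1 s = 0.00449419 m³
0.00449419 m³ ÷ (0.158987 m³/bbl) = 0.0282677 bbl

0.0283 bbl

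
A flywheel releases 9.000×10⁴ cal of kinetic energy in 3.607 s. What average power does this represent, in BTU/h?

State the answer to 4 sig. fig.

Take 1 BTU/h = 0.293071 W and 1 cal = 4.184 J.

3.562×10⁵ BTU/h

9.000×10⁴ cal × 4.184 = 376560 J
P = E / t = 376560 J / 3.607 s = 104397 W
104397 W ÷ (0.293071 W/BTU/h) = 356217 BTU/h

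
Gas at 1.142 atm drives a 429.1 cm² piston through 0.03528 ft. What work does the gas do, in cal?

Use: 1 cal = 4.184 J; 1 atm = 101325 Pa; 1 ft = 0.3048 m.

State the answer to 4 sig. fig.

1.142 atm → 115713 Pa
429.1 cm² → 0.04291 m²
F = P × A = 115713 × 0.04291 = 4965.24 N
0.03528 ft → 0.0107533 m
W = F × d = 4965.24 × 0.0107533 = 53.3927 J
In cal: 53.3927 / 4.184 = 12.7612 cal

12.76 cal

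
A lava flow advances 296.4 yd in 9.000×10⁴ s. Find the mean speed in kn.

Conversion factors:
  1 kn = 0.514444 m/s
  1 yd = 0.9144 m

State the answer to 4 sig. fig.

296.4 yd × 0.9144 → 271.028 m
v = d / t = 271.028 m / 90000 s = 0.00301142 m/s
0.00301142 m/s ÷ (0.514444 m/s/kn) = 0.00585374 kn

0.005854 kn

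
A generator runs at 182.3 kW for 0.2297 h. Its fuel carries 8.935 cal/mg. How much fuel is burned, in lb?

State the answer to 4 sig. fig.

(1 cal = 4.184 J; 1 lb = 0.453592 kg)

8.890 lb

182.3 kW → 182300 W
0.2297 h → 826.92 s
E = P × t = 182300 × 826.92 = 1.50748×10⁸ J
8.935 cal/mg → 3.7384×10⁷ J/kg
m = E / e_s = 1.50748×10⁸ / 3.7384×10⁷ = 4.03242 kg
In lb: 4.03242 / 0.453592 = 8.88997 lb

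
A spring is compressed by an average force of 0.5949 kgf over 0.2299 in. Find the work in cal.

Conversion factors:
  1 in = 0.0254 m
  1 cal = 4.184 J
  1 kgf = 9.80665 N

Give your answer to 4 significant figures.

0.008142 cal

0.5949 kgf × 9.80665 → 5.83398 N
0.2299 in × 0.0254 → 0.00583946 m
W = F × d = 5.83398 N × 0.00583946 m = 0.0340673 J
0.0340673 J ÷ (4.184 J/cal) = 0.00814228 cal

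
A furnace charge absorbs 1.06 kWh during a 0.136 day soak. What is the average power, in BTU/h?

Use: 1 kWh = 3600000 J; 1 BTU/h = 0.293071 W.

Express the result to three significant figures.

1110 BTU/h

1.06 kWh × 3600000 = 3.816×10⁶ J
0.136 day × 86400 = 11750.4 s
P = E / t = 3.816×10⁶ J / 11750.4 s = 324.755 W
324.755 W ÷ (0.293071 W/BTU/h) = 1108.11 BTU/h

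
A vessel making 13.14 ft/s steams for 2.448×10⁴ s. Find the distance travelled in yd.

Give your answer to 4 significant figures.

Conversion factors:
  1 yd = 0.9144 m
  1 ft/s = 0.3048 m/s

13.14 ft/s × 0.3048 → 4.00507 m/s
d = v × t = 4.00507 m/s × 24480 s = 98044.1 m
98044.1 m ÷ (0.9144 m/yd) = 107222 yd

1.072×10⁵ yd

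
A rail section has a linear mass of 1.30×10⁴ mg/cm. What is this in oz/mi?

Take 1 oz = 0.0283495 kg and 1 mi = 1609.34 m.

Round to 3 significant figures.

7.38×10⁴ oz/mi

1.30×10⁴ mg/cm × 10⁻⁶ kg/mg ÷ 0.01 m/cm = 1.3 kg/m
1.3 kg/m ÷ 0.0283495 kg/oz × 1609.34 m/mi = 73798.2 oz/mi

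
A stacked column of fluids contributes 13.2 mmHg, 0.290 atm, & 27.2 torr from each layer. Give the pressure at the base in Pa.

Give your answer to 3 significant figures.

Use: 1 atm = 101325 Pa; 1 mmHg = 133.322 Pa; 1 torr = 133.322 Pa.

13.2 mmHg × 133.322 = 1759.85 Pa
0.290 atm × 101325 = 29384.2 Pa
27.2 torr × 133.322 = 3626.36 Pa
Total: 1759.85 + 29384.2 + 3626.36 = 34770.4 Pa

3.48×10⁴ Pa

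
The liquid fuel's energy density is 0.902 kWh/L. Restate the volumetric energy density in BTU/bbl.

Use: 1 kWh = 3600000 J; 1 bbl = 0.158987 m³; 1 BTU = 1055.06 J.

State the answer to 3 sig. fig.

0.902 kWh/L × 3600000 J/kWh ÷ 0.001 m³/L = 3.2472×10⁹ J/m³
3.2472×10⁹ J/m³ ÷ 1055.06 J/BTU × 0.158987 m³/bbl = 489321 BTU/bbl

4.89×10⁵ BTU/bbl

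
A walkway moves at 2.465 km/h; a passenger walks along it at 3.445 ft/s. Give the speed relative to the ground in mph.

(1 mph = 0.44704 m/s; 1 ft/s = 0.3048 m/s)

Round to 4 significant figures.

2.465 km/h × (1/3.6) = 0.684722 m/s
3.445 ft/s × 0.3048 = 1.05004 m/s
Combined: 0.684722 + 1.05004 = 1.73476 m/s
In mph: 1.73476 / 0.44704 = 3.88055 mph

3.881 mph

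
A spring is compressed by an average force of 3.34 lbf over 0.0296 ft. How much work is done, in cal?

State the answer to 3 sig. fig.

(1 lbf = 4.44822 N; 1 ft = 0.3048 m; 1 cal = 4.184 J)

3.34 lbf × 4.44822 → 14.8571 N
0.0296 ft × 0.3048 → 0.00902208 m
W = F × d = 14.8571 N × 0.00902208 m = 0.134042 J
0.134042 J ÷ (4.184 J/cal) = 0.0320368 cal

0.0320 cal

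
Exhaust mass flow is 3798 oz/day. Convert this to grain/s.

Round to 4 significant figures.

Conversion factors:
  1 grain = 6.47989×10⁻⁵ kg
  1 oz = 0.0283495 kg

19.23 grain/s

3798 oz/day × 0.0283495 kg/oz ÷ 86400 s/day = 0.0012462 kg/s
0.0012462 kg/s ÷ 6.47989×10⁻⁵ kg/grain = 19.2318 grain/s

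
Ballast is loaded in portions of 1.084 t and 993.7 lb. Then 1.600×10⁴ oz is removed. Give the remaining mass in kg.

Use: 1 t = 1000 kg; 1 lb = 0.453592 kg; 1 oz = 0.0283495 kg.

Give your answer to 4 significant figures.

1.084 t × 1000 = 1084 kg
993.7 lb × 0.453592 = 450.734 kg
1.600×10⁴ oz × 0.0283495 = 453.592 kg
Result: 1084 + 450.734 − 453.592 = 1081.14 kg

1081 kg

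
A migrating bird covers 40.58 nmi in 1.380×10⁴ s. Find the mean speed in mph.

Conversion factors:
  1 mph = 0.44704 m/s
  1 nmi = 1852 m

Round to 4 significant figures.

12.18 mph

40.58 nmi × 1852 = 75154.2 m
v = d / t = 75154.2 m / 13800 s = 5.44596 m/s
5.44596 m/s ÷ (0.44704 m/s/mph) = 12.1823 mph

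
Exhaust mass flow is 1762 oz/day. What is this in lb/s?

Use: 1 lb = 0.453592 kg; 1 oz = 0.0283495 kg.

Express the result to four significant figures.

0.001275 lb/s

1762 oz/day × 0.0283495 kg/oz ÷ 86400 s/day = 5.78146×10⁻⁴ kg/s
5.78146×10⁻⁴ kg/s ÷ 0.453592 kg/lb = 0.00127459 lb/s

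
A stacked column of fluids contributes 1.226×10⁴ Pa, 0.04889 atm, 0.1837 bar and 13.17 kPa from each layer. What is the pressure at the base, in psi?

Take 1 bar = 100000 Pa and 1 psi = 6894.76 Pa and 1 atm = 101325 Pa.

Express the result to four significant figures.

1.226×10⁴ Pa (already Pa)
0.04889 atm × 101325 = 4953.78 Pa
0.1837 bar × 100000 = 18370 Pa
13.17 kPa × 1000 = 13170 Pa
Sum: 12260 + 4953.78 + 18370 + 13170 = 48753.8 Pa
In psi: 48753.8 / 6894.76 = 7.07114 psi

7.071 psi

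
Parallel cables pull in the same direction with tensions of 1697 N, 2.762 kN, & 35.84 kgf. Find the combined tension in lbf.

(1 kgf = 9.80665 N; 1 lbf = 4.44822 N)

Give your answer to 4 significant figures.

1081 lbf

1697 N (already N)
2.762 kN × 1000 = 2762 N
35.84 kgf × 9.80665 = 351.47 N
Combined: 1697 + 2762 + 351.47 = 4810.47 N
In lbf: 4810.47 / 4.44822 = 1081.44 lbf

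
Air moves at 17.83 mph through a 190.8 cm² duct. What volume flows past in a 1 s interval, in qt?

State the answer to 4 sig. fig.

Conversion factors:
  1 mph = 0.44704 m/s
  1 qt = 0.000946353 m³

17.83 mph × 0.44704 → 7.97072 m/s
190.8 cm² × 0.0001 → 0.01908 m²
V = v × A × t = 7.97072 m/s × 0.01908 m² × 1 s = 0.152081 m³
0.152081 m³ ÷ (0.000946353 m³/qt) = 160.702 qt

160.7 qt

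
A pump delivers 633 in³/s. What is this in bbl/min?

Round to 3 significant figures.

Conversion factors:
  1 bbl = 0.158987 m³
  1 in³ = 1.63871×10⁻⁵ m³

633 in³/s × 1.63871×10⁻⁵ m³/in³ = 0.010373 m³/s
0.010373 m³/s ÷ 0.158987 m³/bbl × 60 s/min = 3.91466 bbl/min

3.91 bbl/min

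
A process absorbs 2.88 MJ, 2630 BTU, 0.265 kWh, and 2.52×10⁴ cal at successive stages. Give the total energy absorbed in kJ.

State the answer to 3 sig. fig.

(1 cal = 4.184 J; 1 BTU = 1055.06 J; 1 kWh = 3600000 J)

6710 kJ

2.88 MJ × 1000000 → 2.88×10⁶ J
2630 BTU × 1055.06 → 2.77481×10⁶ J
0.265 kWh × 3600000 → 954000 J
2.52×10⁴ cal × 4.184 → 105437 J
Sum: 2.88×10⁶ + 2.77481×10⁶ + 954000 + 105437 = 6.71425×10⁶ J
In kJ: 6.71425×10⁶ / 1000 = 6714.25 kJ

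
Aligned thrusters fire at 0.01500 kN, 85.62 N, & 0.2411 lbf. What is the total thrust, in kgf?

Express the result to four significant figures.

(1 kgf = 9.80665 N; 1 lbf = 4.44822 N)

0.01500 kN × 1000 → 15 N
85.62 N (already N)
0.2411 lbf × 4.44822 → 1.07247 N
Combined: 15 + 85.62 + 1.07247 = 101.692 N
In kgf: 101.692 / 9.80665 = 10.3697 kgf

10.37 kgf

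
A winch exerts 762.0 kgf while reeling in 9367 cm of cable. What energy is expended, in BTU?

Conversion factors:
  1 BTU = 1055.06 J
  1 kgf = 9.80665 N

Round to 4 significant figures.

663.4 BTU

762.0 kgf × 9.80665 → 7472.67 N
9367 cm × 0.01 → 93.67 m
W = F × d = 7472.67 N × 93.67 m = 699965 J
699965 J ÷ (1055.06 J/BTU) = 663.436 BTU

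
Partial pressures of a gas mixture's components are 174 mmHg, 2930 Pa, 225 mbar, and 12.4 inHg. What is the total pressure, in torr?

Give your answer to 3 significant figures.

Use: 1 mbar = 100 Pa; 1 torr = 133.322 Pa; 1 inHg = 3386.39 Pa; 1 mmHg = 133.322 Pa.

680 torr

174 mmHg × 133.322 = 23198 Pa
2930 Pa (already Pa)
225 mbar × 100 = 22500 Pa
12.4 inHg × 3386.39 = 41991.2 Pa
Combined: 23198 + 2930 + 22500 + 41991.2 = 90619.2 Pa
In torr: 90619.2 / 133.322 = 679.702 torr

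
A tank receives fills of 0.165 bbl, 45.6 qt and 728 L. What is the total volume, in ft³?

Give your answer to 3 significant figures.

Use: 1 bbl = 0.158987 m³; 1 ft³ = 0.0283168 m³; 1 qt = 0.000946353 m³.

28.2 ft³

0.165 bbl × 0.158987 → 0.0262329 m³
45.6 qt × 0.000946353 → 0.0431537 m³
728 L × 0.001 → 0.728 m³
Sum: 0.0262329 + 0.0431537 + 0.728 = 0.797387 m³
In ft³: 0.797387 / 0.0283168 = 28.1595 ft³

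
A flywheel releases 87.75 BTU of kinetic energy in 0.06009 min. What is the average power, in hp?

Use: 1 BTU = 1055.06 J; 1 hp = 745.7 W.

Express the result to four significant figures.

34.44 hp

87.75 BTU × 1055.06 → 92581.5 J
0.06009 min × 60 → 3.6054 s
P = E / t = 92581.5 J / 3.6054 s = 25678.6 W
25678.6 W ÷ (745.7 W/hp) = 34.4356 hp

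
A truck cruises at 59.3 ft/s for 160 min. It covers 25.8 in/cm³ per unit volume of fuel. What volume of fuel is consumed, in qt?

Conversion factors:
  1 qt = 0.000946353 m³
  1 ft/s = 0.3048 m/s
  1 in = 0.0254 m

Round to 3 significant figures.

59.3 ft/s → 18.0746 m/s
160 min → 9600 s
d = v × t = 18.0746 × 9600 = 173516 m
25.8 in/cm³ → 655320 m/m³
V = d / (distance per unit fuel) = 173516 / 655320 = 0.264781 m³
In qt: 0.264781 / 0.000946353 = 279.791 qt

280 qt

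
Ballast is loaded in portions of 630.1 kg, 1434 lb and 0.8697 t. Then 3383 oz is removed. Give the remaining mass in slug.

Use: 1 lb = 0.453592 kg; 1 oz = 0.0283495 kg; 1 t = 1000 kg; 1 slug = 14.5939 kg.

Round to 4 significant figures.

630.1 kg (already kg)
1434 lb × 0.453592 = 650.451 kg
0.8697 t × 1000 = 869.7 kg
3383 oz × 0.0283495 = 95.9064 kg
Sum: 630.1 + 650.451 + 869.7 − 95.9064 = 2054.34 kg
In slug: 2054.34 / 14.5939 = 140.767 slug

140.8 slug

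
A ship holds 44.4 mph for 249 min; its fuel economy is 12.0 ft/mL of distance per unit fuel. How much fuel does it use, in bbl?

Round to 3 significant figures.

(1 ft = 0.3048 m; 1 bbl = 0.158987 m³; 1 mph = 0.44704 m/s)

44.4 mph → 19.8486 m/s
249 min → 14940 s
d = v × t = 19.8486 × 14940 = 296538 m
12.0 ft/mL → 3.6576×10⁶ m/m³
V = d / (distance per unit fuel) = 296538 / 3.6576×10⁶ = 0.0810745 m³
In bbl: 0.0810745 / 0.158987 = 0.509944 bbl

0.510 bbl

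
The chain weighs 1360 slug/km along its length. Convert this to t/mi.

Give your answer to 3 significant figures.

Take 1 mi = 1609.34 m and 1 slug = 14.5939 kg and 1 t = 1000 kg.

1360 slug/km × 14.5939 kg/slug ÷ 1000 m/km = 19.8477 kg/m
19.8477 kg/m ÷ 1000 kg/t × 1609.34 m/mi = 31.9417 t/mi

31.9 t/mi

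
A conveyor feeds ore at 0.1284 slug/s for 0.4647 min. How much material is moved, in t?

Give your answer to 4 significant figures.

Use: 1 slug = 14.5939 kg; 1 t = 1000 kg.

0.1284 slug/s → 1.87386 kg/s
0.4647 min → 27.882 s
m = ṁ × t = 1.87386 × 27.882 = 52.247 kg
In t: 52.247 / 1000 = 0.052247 t

0.05225 t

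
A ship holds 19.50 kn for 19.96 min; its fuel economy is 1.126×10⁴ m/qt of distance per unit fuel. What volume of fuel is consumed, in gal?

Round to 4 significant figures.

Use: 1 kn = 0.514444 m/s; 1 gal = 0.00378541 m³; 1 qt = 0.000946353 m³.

0.2667 gal

19.50 kn → 10.0317 m/s
19.96 min → 1197.6 s
d = v × t = 10.0317 × 1197.6 = 12014 m
1.126×10⁴ m/qt → 1.18983×10⁷ m/m³
V = d / (distance per unit fuel) = 12014 / 1.18983×10⁷ = 0.00100972 m³
In gal: 0.00100972 / 0.00378541 = 0.26674 gal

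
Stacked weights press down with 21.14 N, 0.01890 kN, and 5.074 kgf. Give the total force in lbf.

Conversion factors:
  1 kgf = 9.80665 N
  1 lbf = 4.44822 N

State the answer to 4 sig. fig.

20.19 lbf

21.14 N (already N)
0.01890 kN × 1000 → 18.9 N
5.074 kgf × 9.80665 → 49.7589 N
Total: 21.14 + 18.9 + 49.7589 = 89.7989 N
In lbf: 89.7989 / 4.44822 = 20.1876 lbf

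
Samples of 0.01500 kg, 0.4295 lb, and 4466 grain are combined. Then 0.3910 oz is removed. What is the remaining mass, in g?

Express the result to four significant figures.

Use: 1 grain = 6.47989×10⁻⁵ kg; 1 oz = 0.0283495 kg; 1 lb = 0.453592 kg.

488.1 g

0.01500 kg (already kg)
0.4295 lb × 0.453592 = 0.194818 kg
4466 grain × 6.47989×10⁻⁵ = 0.289392 kg
0.3910 oz × 0.0283495 = 0.0110847 kg
Net: 0.015 + 0.194818 + 0.289392 − 0.0110847 = 0.488125 kg
In g: 0.488125 / 0.001 = 488.125 g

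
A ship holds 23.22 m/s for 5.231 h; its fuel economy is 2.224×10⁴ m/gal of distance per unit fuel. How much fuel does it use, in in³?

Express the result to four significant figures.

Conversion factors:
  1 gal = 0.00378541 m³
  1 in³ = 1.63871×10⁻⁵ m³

4542 in³

5.231 h → 18831.6 s
d = v × t = 23.22 × 18831.6 = 437270 m
2.224×10⁴ m/gal → 5.87519×10⁶ m/m³
V = d / (distance per unit fuel) = 437270 / 5.87519×10⁶ = 0.0744265 m³
In in³: 0.0744265 / 1.63871×10⁻⁵ = 4541.77 in³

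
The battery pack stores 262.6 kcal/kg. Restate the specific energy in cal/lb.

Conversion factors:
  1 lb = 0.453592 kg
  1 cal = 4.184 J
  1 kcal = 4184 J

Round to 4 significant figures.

1.191×10⁵ cal/lb

262.6 kcal/kg × 4184 J/kcal = 1.09872×10⁶ J/kg
1.09872×10⁶ J/kg ÷ 4.184 J/cal × 0.453592 kg/lb = 119113 cal/lb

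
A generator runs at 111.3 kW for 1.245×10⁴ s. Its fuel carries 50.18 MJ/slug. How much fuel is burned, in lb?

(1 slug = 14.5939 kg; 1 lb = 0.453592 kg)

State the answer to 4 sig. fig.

888.5 lb

111.3 kW → 111300 W
E = P × t = 111300 × 12450 = 1.38568×10⁹ J
50.18 MJ/slug → 3.43842×10⁶ J/kg
m = E / e_s = 1.38568×10⁹ / 3.43842×10⁶ = 402.999 kg
In lb: 402.999 / 0.453592 = 888.461 lb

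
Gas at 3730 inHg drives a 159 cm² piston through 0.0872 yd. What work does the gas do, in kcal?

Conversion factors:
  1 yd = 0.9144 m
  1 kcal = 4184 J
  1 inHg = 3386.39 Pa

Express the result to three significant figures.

3730 inHg → 1.26312×10⁷ Pa
159 cm² → 0.0159 m²
F = P × A = 1.26312×10⁷ × 0.0159 = 200836 N
0.0872 yd → 0.0797357 m
W = F × d = 200836 × 0.0797357 = 16013.8 J
In kcal: 16013.8 / 4184 = 3.82739 kcal

3.83 kcal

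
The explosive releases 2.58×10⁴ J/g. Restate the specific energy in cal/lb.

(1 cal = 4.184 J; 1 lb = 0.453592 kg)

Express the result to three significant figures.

2.80×10⁶ cal/lb

2.58×10⁴ J/g ÷ 0.001 kg/g = 2.58×10⁷ J/kg
2.58×10⁷ J/kg ÷ 4.184 J/cal × 0.453592 kg/lb = 2.79701×10⁶ cal/lb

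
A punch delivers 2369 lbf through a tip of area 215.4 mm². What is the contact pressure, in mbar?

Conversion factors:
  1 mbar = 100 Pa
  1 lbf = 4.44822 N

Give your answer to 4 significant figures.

4.892×10⁵ mbar

2369 lbf × 4.44822 → 10537.8 N
215.4 mm² × 10⁻⁶ → 2.154×10⁻⁴ m²
P = F / A = 10537.8 N / 2.154×10⁻⁴ m² = 4.8922×10⁷ Pa
4.8922×10⁷ Pa ÷ (100 Pa/mbar) = 489220 mbar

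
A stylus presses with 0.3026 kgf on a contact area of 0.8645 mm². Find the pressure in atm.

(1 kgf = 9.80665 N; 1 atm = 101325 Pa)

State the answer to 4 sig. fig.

33.88 atm

0.3026 kgf × 9.80665 → 2.96749 N
0.8645 mm² × 10⁻⁶ → 8.645×10⁻⁷ m²
P = F / A = 2.96749 N / 8.645×10⁻⁷ m² = 3.43261×10⁶ Pa
3.43261×10⁶ Pa ÷ (101325 Pa/atm) = 33.8772 atm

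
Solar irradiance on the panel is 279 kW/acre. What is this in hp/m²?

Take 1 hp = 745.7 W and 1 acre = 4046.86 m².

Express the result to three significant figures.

0.0925 hp/m²

279 kW/acre × 1000 W/kW ÷ 4046.86 m²/acre = 68.9423 W/m²
68.9423 W/m² ÷ 745.7 W/hp = 0.0924531 hp/m²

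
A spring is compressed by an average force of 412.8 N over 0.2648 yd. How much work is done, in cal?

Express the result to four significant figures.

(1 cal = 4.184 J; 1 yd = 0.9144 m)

23.89 cal

0.2648 yd × 0.9144 → 0.242133 m
W = F × d = 412.8 N × 0.242133 m = 99.9525 J
99.9525 J ÷ (4.184 J/cal) = 23.8892 cal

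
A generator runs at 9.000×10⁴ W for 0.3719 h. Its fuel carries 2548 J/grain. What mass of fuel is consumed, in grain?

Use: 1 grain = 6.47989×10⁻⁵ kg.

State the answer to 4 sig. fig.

0.3719 h → 1338.84 s
E = P × t = 90000 × 1338.84 = 1.20496×10⁸ J
2548 J/grain → 3.93217×10⁷ J/kg
m = E / e_s = 1.20496×10⁸ / 3.93217×10⁷ = 3.06436 kg
In grain: 3.06436 / 6.47989×10⁻⁵ = 47290.3 grain

4.729×10⁴ grain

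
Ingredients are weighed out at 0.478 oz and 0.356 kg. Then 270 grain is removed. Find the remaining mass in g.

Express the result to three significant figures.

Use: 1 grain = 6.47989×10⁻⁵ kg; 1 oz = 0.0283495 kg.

0.478 oz × 0.0283495 = 0.0135511 kg
0.356 kg (already kg)
270 grain × 6.47989×10⁻⁵ = 0.0174957 kg
Result: 0.0135511 + 0.356 − 0.0174957 = 0.352055 kg
In g: 0.352055 / 0.001 = 352.055 g

352 g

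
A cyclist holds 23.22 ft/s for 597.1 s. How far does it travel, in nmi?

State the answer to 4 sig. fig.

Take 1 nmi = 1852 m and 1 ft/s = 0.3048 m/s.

2.282 nmi

23.22 ft/s × 0.3048 = 7.07746 m/s
d = v × t = 7.07746 m/s × 597.1 s = 4225.95 m
4225.95 m ÷ (1852 m/nmi) = 2.28183 nmi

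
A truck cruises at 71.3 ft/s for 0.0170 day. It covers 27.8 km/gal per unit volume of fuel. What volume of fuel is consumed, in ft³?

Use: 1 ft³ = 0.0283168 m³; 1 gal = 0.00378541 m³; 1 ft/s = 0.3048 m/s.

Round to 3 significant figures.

0.153 ft³

71.3 ft/s → 21.7322 m/s
0.0170 day → 1468.8 s
d = v × t = 21.7322 × 1468.8 = 31920.3 m
27.8 km/gal → 7.34399×10⁶ m/m³
V = d / (distance per unit fuel) = 31920.3 / 7.34399×10⁶ = 0.00434645 m³
In ft³: 0.00434645 / 0.0283168 = 0.153494 ft³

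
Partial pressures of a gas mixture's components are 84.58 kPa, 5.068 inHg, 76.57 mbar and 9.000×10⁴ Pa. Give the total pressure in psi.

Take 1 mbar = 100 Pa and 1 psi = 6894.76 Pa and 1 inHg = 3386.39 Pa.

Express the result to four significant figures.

28.92 psi

84.58 kPa × 1000 → 84580 Pa
5.068 inHg × 3386.39 → 17162.2 Pa
76.57 mbar × 100 → 7657 Pa
9.000×10⁴ Pa (already Pa)
Combined: 84580 + 17162.2 + 7657 + 90000 = 199399 Pa
In psi: 199399 / 6894.76 = 28.9204 psi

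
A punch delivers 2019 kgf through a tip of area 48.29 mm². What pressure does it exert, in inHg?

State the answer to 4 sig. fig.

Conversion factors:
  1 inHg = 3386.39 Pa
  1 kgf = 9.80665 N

2019 kgf × 9.80665 → 19799.6 N
48.29 mm² × 10⁻⁶ → 4.829×10⁻⁵ m²
P = F / A = 19799.6 N / 4.829×10⁻⁵ m² = 4.10014×10⁸ Pa
4.10014×10⁸ Pa ÷ (3386.39 Pa/inHg) = 121077 inHg

1.211×10⁵ inHg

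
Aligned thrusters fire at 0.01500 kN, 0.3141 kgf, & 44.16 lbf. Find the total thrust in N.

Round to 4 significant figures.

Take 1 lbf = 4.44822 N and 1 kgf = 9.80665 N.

0.01500 kN × 1000 = 15 N
0.3141 kgf × 9.80665 = 3.08027 N
44.16 lbf × 4.44822 = 196.433 N
Combined: 15 + 3.08027 + 196.433 = 214.513 N

214.5 N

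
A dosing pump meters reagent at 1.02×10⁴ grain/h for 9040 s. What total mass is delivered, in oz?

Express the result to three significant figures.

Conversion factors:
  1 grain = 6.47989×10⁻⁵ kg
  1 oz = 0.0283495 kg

58.5 oz

1.02×10⁴ grain/h → 1.83597×10⁻⁴ kg/s
m = ṁ × t = 1.83597×10⁻⁴ × 9040 = 1.65972 kg
In oz: 1.65972 / 0.0283495 = 58.5449 oz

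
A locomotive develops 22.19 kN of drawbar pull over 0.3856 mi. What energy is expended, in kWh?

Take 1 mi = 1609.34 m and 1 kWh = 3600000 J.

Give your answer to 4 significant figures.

22.19 kN × 1000 → 22190 N
0.3856 mi × 1609.34 → 620.562 m
W = F × d = 22190 N × 620.562 m = 1.37703×10⁷ J
1.37703×10⁷ J ÷ (3600000 J/kWh) = 3.82508 kWh

3.825 kWh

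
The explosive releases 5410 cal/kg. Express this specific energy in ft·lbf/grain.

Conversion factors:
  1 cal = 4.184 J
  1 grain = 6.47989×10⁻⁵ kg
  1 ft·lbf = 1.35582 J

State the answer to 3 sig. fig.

1.08 ft·lbf/grain

5410 cal/kg × 4.184 J/cal = 22635.4 J/kg
22635.4 J/kg ÷ 1.35582 J/ft·lbf × 6.47989×10⁻⁵ kg/grain = 1.08182 ft·lbf/grain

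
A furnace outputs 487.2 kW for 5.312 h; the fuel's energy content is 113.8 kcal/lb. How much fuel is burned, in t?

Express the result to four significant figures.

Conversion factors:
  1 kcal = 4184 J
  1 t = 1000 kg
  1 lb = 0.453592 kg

487.2 kW → 487200 W
5.312 h → 19123.2 s
E = P × t = 487200 × 19123.2 = 9.31682×10⁹ J
113.8 kcal/lb → 1.04971×10⁶ J/kg
m = E / e_s = 9.31682×10⁹ / 1.04971×10⁶ = 8875.61 kg
In t: 8875.61 / 1000 = 8.87561 t

8.876 t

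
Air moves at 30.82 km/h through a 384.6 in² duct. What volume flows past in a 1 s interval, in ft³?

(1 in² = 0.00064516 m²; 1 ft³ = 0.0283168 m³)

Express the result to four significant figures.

30.82 km/h × (1/3.6) → 8.56111 m/s
384.6 in² × 0.00064516 → 0.248129 m²
V = v × A × t = 8.56111 m/s × 0.248129 m² × 1 s = 2.12426 m³
2.12426 m³ ÷ (0.0283168 m³/ft³) = 75.0177 ft³

75.02 ft³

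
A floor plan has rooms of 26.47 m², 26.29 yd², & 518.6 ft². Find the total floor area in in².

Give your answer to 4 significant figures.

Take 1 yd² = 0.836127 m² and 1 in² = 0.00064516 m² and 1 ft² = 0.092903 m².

1.498×10⁵ in²

26.47 m² (already m²)
26.29 yd² × 0.836127 → 21.9818 m²
518.6 ft² × 0.092903 → 48.1795 m²
Total: 26.47 + 21.9818 + 48.1795 = 96.6313 m²
In in²: 96.6313 / 0.00064516 = 149779 in²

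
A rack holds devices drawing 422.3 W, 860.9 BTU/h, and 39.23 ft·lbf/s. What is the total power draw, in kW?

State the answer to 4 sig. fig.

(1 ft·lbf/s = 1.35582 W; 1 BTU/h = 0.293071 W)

422.3 W (already W)
860.9 BTU/h × 0.293071 → 252.305 W
39.23 ft·lbf/s × 1.35582 → 53.1888 W
Sum: 422.3 + 252.305 + 53.1888 = 727.794 W
In kW: 727.794 / 1000 = 0.727794 kW

0.7278 kW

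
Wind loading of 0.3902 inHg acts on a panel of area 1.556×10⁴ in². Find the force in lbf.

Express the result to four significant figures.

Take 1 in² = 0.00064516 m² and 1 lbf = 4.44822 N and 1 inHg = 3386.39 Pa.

2982 lbf

0.3902 inHg × 3386.39 → 1321.37 Pa
1.556×10⁴ in² × 0.00064516 → 10.0387 m²
F = P × A = 1321.37 Pa × 10.0387 m² = 13264.8 N
13264.8 N ÷ (4.44822 N/lbf) = 2982.05 lbf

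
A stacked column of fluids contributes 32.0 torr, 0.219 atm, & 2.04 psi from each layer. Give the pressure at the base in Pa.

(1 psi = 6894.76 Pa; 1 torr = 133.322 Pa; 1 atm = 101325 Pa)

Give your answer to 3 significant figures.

32.0 torr × 133.322 → 4266.3 Pa
0.219 atm × 101325 → 22190.2 Pa
2.04 psi × 6894.76 → 14065.3 Pa
Total: 4266.3 + 22190.2 + 14065.3 = 40521.8 Pa

4.05×10⁴ Pa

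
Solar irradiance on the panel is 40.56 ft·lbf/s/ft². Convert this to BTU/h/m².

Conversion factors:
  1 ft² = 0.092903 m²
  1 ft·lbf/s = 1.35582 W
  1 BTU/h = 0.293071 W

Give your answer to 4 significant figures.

40.56 ft·lbf/s/ft² × 1.35582 W/ft·lbf/s ÷ 0.092903 m²/ft² = 591.93 W/m²
591.93 W/m² ÷ 0.293071 W/BTU/h = 2019.75 BTU/h/m²

2020 BTU/h/m²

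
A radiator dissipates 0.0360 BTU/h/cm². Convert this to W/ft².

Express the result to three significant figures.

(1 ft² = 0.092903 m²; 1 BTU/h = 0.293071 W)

9.80 W/ft²

0.0360 BTU/h/cm² × 0.293071 W/BTU/h ÷ 0.0001 m²/cm² = 105.506 W/m²
105.506 W/m² × 0.092903 m²/ft² = 9.80182 W/ft²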